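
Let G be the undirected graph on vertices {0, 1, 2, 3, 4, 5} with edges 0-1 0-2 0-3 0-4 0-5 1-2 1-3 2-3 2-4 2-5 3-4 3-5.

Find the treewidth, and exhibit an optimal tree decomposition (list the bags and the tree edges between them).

Treewidth 3.
Bags: B1 = {0, 1, 2, 3}  B2 = {0, 2, 3, 4}  B3 = {0, 2, 3, 5}
Tree: B1–B2, B1–B3

The largest bag has 4 vertices, giving width 3; this decomposition certifies tw(G) ≤ 3. On the other hand G contains the 4-clique {0, 1, 2, 3}. A clique must lie in a single bag of any decomposition, so no decomposition can have width below 3. Therefore the treewidth is 3.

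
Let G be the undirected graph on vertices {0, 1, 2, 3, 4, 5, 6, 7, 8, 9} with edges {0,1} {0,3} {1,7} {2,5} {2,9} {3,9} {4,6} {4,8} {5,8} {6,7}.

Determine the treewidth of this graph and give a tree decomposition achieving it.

Each bag holds 3 vertices, so the decomposition has width 2, which upper-bounds the treewidth. For the lower bound, G contains the cycle 1–0–3–9–2–5–8–4–6–7–1, so G is not a forest; only forests have treewidth ≤ 1, hence tw(G) ≥ 2. Hence tw(G) = 2 exactly.

Treewidth 2.
One such decomposition:
Bags: B1 = {0, 1, 3}  B2 = {1, 3, 9}  B3 = {1, 2, 9}  B4 = {1, 2, 5}  B5 = {1, 5, 8}  B6 = {1, 4, 8}  B7 = {1, 4, 6}  B8 = {1, 6, 7}
Tree: B1–B2, B2–B3, B3–B4, B4–B5, B5–B6, B6–B7, B7–B8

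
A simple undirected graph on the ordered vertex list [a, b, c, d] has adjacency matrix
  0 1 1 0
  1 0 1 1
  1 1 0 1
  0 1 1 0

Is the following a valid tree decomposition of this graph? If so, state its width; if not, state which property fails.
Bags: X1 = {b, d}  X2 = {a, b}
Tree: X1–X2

No — vertex c appears in no bag.

A tree decomposition must satisfy three properties: every vertex lies in some bag; for every edge, both endpoints lie together in some bag; and for every vertex, the bags containing it form a connected subtree. Here vertex c appears in no bag, so the decomposition is invalid.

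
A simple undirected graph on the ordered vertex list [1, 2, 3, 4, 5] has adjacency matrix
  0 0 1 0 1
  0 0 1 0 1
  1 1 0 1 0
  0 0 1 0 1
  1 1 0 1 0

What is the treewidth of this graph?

A width-2 tree decomposition is:
Bags: B1 = {1, 3, 5}  B2 = {2, 3, 5}  B3 = {3, 4, 5}
Tree: B1–B2, B2–B3
Each bag holds 3 vertices, so the decomposition has width 2, which upper-bounds the treewidth. For the lower bound, G contains the cycle 3–1–5–2–3, so G is not a forest; only forests have treewidth ≤ 1, hence tw(G) ≥ 2. Therefore the treewidth is 2.

2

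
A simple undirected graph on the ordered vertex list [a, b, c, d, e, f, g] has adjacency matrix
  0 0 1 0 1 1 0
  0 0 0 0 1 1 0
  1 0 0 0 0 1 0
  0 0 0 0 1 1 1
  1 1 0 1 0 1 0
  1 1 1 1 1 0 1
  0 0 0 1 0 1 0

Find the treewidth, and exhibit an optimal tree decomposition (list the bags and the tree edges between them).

Treewidth 2.
One such decomposition:
Bags: B1 = {a, e, f}  B2 = {b, e, f}  B3 = {d, e, f}  B4 = {a, c, f}  B5 = {d, f, g}
Tree: B1–B2, B2–B3, B1–B4, B3–B5

Every bag has size at most 3, so the width is 3 − 1 = 2 and tw(G) ≤ 2. For the lower bound, the 3 vertices {d, f, g} are pairwise adjacent, and any tree decomposition puts a clique entirely inside one bag — forcing width ≥ 2. Combining the bounds, tw(G) = 2.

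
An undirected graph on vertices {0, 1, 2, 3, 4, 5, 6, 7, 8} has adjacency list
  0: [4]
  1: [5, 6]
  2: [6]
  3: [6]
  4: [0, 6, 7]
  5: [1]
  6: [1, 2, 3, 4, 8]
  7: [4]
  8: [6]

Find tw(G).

1

A width-1 tree decomposition is:
Bags: B1 = {3, 6}  B2 = {1, 6}  B3 = {4, 6}  B4 = {0, 4}  B5 = {1, 5}  B6 = {6, 8}  B7 = {2, 6}  B8 = {4, 7}
Tree: B1–B2, B2–B3, B3–B4, B2–B5, B2–B6, B6–B7, B4–B8
Each bag holds 2 vertices, so the decomposition has width 1, which upper-bounds the treewidth. G has an edge, so its treewidth is at least 1. Hence tw(G) = 1 exactly.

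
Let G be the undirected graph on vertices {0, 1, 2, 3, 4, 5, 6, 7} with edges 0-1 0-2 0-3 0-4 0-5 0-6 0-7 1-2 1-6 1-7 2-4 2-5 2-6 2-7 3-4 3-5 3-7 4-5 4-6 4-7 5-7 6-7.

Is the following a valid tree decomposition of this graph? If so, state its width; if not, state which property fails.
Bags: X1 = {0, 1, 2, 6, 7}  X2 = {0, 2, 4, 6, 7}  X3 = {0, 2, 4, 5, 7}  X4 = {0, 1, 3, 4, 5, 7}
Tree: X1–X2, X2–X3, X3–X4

A tree decomposition must satisfy three properties: every vertex lies in some bag; for every edge, both endpoints lie together in some bag; and for every vertex, the bags containing it form a connected subtree. Here bags containing vertex 1 are not connected in the tree, so the decomposition is invalid.

No — bags containing vertex 1 are not connected in the tree.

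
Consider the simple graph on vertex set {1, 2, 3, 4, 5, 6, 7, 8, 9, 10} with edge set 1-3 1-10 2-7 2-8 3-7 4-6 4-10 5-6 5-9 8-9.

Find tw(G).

A width-2 tree decomposition is:
Bags: B1 = {1, 3, 10}  B2 = {3, 7, 10}  B3 = {2, 7, 10}  B4 = {2, 8, 10}  B5 = {8, 9, 10}  B6 = {5, 9, 10}  B7 = {5, 6, 10}  B8 = {4, 6, 10}
Tree: B1–B2, B2–B3, B3–B4, B4–B5, B5–B6, B6–B7, B7–B8
Each bag holds 3 vertices, so the decomposition has width 2, which upper-bounds the treewidth. The edges 10–1–3–7–2–8–9–5–6–4–10 form a cycle, so G is not a tree and its treewidth is at least 2. Therefore the treewidth is 2.

2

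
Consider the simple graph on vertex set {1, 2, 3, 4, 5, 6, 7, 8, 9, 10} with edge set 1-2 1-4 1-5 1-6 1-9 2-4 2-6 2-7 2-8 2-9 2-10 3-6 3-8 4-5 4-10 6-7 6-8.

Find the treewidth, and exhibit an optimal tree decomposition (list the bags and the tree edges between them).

Treewidth 2.
One such decomposition:
Bags: B1 = {2, 4, 10}  B2 = {1, 2, 4}  B3 = {1, 2, 6}  B4 = {1, 2, 9}  B5 = {2, 6, 7}  B6 = {2, 6, 8}  B7 = {3, 6, 8}  B8 = {1, 4, 5}
Tree: B1–B2, B2–B3, B2–B4, B3–B5, B5–B6, B6–B7, B2–B8

The largest bag has 3 vertices, giving width 2; this decomposition certifies tw(G) ≤ 2. For the lower bound, the 3 vertices {2, 6, 8} are pairwise adjacent, and any tree decomposition puts a clique entirely inside one bag — forcing width ≥ 2. The upper and lower bounds meet at 2, so that is the treewidth.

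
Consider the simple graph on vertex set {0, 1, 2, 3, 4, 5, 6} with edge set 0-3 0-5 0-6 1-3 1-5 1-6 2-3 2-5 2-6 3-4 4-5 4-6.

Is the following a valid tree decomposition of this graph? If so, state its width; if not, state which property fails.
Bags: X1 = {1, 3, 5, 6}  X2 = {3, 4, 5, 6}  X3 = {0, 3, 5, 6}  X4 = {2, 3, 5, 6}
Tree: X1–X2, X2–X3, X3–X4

Yes; width 3.

Every vertex of G appears in some bag (union = {0, 1, 2, 3, 4, 5, 6}); every edge is covered by a bag; and for each vertex v the set of bags containing v is connected in the bag tree. The decomposition is therefore valid. The largest bag has 4 vertices, so the width is 3.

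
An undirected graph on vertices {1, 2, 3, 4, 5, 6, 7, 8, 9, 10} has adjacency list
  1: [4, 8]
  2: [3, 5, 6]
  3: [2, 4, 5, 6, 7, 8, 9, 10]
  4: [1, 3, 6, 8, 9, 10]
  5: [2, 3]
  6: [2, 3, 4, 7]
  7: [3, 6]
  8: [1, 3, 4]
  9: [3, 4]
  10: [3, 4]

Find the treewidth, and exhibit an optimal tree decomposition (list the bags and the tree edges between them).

Treewidth 2.
One such decomposition:
Bags: B1 = {3, 4, 9}  B2 = {3, 4, 6}  B3 = {2, 3, 6}  B4 = {3, 4, 10}  B5 = {3, 6, 7}  B6 = {3, 4, 8}  B7 = {2, 3, 5}  B8 = {1, 4, 8}
Tree: B1–B2, B2–B3, B2–B4, B3–B5, B2–B6, B3–B7, B6–B8

Every bag has size at most 3, so the width is 3 − 1 = 2 and tw(G) ≤ 2. For the lower bound, the 3 vertices {1, 4, 8} are pairwise adjacent, and any tree decomposition puts a clique entirely inside one bag — forcing width ≥ 2. Combining the bounds, tw(G) = 2.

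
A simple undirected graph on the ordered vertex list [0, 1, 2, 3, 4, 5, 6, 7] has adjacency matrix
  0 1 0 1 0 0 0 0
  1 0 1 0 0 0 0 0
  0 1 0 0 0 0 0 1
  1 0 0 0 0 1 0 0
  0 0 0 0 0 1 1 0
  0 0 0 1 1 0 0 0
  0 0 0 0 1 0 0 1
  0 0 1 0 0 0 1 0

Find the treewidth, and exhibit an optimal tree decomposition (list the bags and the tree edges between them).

Every bag has size at most 3, so the width is 3 − 1 = 2 and tw(G) ≤ 2. For the lower bound, G contains the cycle 7–6–4–5–3–0–1–2–7, so G is not a forest; only forests have treewidth ≤ 1, hence tw(G) ≥ 2. Therefore the treewidth is 2.

Treewidth 2.
Bags: B1 = {4, 6, 7}  B2 = {4, 5, 7}  B3 = {3, 5, 7}  B4 = {0, 3, 7}  B5 = {0, 1, 7}  B6 = {1, 2, 7}
Tree: B1–B2, B2–B3, B3–B4, B4–B5, B5–B6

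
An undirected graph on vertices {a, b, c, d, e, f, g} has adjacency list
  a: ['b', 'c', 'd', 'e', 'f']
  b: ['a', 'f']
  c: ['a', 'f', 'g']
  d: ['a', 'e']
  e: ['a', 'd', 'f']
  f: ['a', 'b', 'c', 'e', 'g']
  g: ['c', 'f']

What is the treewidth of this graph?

2

A width-2 tree decomposition is:
Bags: B1 = {c, f, g}  B2 = {a, c, f}  B3 = {a, b, f}  B4 = {a, e, f}  B5 = {a, d, e}
Tree: B1–B2, B2–B3, B2–B4, B4–B5
Every bag has size at most 3, so the width is 3 − 1 = 2 and tw(G) ≤ 2. For the lower bound, the 3 vertices {a, d, e} are pairwise adjacent, and any tree decomposition puts a clique entirely inside one bag — forcing width ≥ 2. The upper and lower bounds meet at 2, so that is the treewidth.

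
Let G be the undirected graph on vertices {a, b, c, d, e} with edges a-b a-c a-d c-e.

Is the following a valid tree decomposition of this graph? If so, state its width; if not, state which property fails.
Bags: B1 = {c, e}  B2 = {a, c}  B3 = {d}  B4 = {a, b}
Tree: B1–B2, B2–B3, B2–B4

A tree decomposition must satisfy three properties: every vertex lies in some bag; for every edge, both endpoints lie together in some bag; and for every vertex, the bags containing it form a connected subtree. Here edge (a,d) lies in no bag, so the decomposition is invalid.

No — edge (a,d) lies in no bag.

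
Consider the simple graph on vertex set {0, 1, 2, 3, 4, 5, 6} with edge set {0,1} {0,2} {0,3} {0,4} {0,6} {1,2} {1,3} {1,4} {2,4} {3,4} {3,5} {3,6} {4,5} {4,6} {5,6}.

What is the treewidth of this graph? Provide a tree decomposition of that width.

Treewidth 3.
Bags: B1 = {0, 3, 4, 6}  B2 = {3, 4, 5, 6}  B3 = {0, 1, 3, 4}  B4 = {0, 1, 2, 4}
Tree: B1–B2, B1–B3, B3–B4

Each bag holds 4 vertices, so the decomposition has width 3, which upper-bounds the treewidth. Conversely, {0, 1, 2, 4} is a clique of size 4, and the vertices of any clique must share a bag in every tree decomposition; so some bag has ≥ 4 vertices and tw(G) ≥ 3. The upper and lower bounds meet at 3, so that is the treewidth.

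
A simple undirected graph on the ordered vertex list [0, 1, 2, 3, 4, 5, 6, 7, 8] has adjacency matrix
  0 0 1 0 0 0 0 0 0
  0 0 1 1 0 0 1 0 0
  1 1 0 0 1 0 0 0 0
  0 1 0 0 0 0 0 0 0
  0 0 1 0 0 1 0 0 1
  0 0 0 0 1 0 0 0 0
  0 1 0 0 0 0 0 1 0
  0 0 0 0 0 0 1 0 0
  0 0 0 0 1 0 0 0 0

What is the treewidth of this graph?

A width-1 tree decomposition is:
Bags: B1 = {1, 2}  B2 = {2, 4}  B3 = {1, 6}  B4 = {1, 3}  B5 = {4, 5}  B6 = {4, 8}  B7 = {6, 7}  B8 = {0, 2}
Tree: B1–B2, B1–B3, B1–B4, B2–B5, B2–B6, B3–B7, B2–B8
Every bag has size at most 2, so the width is 2 − 1 = 1 and tw(G) ≤ 1. Any graph with an edge has treewidth ≥ 1, and G has the edge 2–1. Hence tw(G) = 1 exactly.

1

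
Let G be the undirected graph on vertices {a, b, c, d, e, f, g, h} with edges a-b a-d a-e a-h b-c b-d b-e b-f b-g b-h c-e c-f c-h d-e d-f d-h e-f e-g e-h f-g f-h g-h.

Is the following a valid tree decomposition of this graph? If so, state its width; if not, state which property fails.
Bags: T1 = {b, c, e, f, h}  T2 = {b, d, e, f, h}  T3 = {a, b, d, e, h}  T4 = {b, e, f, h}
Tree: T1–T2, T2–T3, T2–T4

A tree decomposition must satisfy three properties: every vertex lies in some bag; for every edge, both endpoints lie together in some bag; and for every vertex, the bags containing it form a connected subtree. Here vertex g appears in no bag, so the decomposition is invalid.

No — vertex g appears in no bag.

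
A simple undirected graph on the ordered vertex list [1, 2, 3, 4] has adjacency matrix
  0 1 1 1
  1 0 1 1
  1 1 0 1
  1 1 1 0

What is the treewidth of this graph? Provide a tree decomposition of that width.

With just one bag of size 4, the width is 4 − 1 = 3, so tw(G) ≤ 3. For the lower bound, the 4 vertices {1, 2, 3, 4} are pairwise adjacent, and any tree decomposition puts a clique entirely inside one bag — forcing width ≥ 3. Combining the bounds, tw(G) = 3.

Treewidth 3.
Bags: B1 = {1, 2, 3, 4}
Tree: (single bag)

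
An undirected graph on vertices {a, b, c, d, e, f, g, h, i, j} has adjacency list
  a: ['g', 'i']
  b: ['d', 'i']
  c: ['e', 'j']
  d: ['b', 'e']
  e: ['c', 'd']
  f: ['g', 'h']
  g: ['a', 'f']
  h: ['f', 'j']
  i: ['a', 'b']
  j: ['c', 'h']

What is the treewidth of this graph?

A width-2 tree decomposition is:
Bags: B1 = {f, g, h}  B2 = {a, g, h}  B3 = {a, h, i}  B4 = {b, h, i}  B5 = {b, d, h}  B6 = {d, e, h}  B7 = {c, e, h}  B8 = {c, h, j}
Tree: B1–B2, B2–B3, B3–B4, B4–B5, B5–B6, B6–B7, B7–B8
The largest bag has 3 vertices, giving width 2; this decomposition certifies tw(G) ≤ 2. Since h–f–g–a–i–b–d–e–c–j–h is a cycle in G, G is not acyclic. Forests are exactly the graphs of treewidth ≤ 1, so tw(G) ≥ 2. Combining the bounds, tw(G) = 2.

2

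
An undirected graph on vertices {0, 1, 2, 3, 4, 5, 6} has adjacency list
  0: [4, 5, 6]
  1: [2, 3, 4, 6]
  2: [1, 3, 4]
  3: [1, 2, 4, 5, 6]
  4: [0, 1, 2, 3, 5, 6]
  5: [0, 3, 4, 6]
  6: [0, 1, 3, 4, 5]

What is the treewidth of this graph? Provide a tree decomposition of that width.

Each bag holds 4 vertices, so the decomposition has width 3, which upper-bounds the treewidth. Conversely, {0, 4, 5, 6} is a clique of size 4, and the vertices of any clique must share a bag in every tree decomposition; so some bag has ≥ 4 vertices and tw(G) ≥ 3. Therefore the treewidth is 3.

Treewidth 3.
One optimal decomposition is:
Bags: B1 = {0, 4, 5, 6}  B2 = {3, 4, 5, 6}  B3 = {1, 3, 4, 6}  B4 = {1, 2, 3, 4}
Tree: B1–B2, B2–B3, B3–B4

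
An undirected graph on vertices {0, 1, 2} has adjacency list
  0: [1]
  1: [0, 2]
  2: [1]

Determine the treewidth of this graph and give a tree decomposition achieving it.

Treewidth 1.
Bags: B1 = {0, 1}  B2 = {1, 2}
Tree: B1–B2

Every bag has size at most 2, so the width is 2 − 1 = 1 and tw(G) ≤ 1. G has an edge, so its treewidth is at least 1. The upper and lower bounds meet at 1, so that is the treewidth.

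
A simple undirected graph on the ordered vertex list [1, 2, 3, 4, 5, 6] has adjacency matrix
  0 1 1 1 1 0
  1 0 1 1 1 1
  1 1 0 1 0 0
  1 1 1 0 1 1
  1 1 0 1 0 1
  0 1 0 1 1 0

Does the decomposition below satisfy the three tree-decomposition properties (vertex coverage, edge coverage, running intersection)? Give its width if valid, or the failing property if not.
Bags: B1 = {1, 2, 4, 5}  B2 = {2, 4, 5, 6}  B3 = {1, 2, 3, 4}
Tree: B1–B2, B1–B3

Vertex coverage: the bags together contain {1, 2, 3, 4, 5, 6}, the full vertex set. Edge coverage: each edge of G has both endpoints in at least one bag. Running intersection: for every vertex, the bags containing it form a connected subtree. All three properties hold, so this is a valid tree decomposition of width max|bag| − 1 = 3, and hence tw(G) ≤ 3.

Yes; width 3.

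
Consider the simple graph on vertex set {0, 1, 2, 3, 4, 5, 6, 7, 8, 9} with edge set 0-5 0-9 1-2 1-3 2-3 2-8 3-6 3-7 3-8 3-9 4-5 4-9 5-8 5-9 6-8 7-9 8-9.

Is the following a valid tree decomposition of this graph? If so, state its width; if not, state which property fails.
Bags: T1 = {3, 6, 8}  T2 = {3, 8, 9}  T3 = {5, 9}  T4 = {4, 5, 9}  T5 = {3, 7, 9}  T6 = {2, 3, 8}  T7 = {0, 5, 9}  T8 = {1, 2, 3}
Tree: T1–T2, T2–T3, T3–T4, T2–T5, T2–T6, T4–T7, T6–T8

A tree decomposition must satisfy three properties: every vertex lies in some bag; for every edge, both endpoints lie together in some bag; and for every vertex, the bags containing it form a connected subtree. Here edge (8,5) lies in no bag, so the decomposition is invalid.

No — edge (8,5) lies in no bag.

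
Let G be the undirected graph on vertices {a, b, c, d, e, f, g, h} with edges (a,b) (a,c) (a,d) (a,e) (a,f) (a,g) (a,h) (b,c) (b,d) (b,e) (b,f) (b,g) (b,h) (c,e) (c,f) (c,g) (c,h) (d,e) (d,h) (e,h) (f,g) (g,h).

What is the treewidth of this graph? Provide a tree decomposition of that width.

Each bag holds 5 vertices, so the decomposition has width 4, which upper-bounds the treewidth. On the other hand G contains the 5-clique {a, b, c, g, h}. A clique must lie in a single bag of any decomposition, so no decomposition can have width below 4. Therefore the treewidth is 4.

Treewidth 4.
One such decomposition:
Bags: B1 = {a, b, c, g, h}  B2 = {a, b, c, e, h}  B3 = {a, b, d, e, h}  B4 = {a, b, c, f, g}
Tree: B1–B2, B2–B3, B1–B4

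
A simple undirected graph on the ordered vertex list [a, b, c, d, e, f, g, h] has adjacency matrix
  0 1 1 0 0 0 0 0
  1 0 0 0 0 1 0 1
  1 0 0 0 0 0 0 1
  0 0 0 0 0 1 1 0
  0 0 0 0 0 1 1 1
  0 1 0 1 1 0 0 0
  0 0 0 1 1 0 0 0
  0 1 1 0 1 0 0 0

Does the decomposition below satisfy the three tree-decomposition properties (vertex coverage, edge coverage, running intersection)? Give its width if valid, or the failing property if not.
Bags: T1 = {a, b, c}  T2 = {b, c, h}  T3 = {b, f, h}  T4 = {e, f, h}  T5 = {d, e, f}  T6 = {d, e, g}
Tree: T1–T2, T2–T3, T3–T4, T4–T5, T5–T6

Yes; width 2.

Vertex coverage: the bags together contain {a, b, c, d, e, f, g, h}, the full vertex set. Edge coverage: each edge of G has both endpoints in at least one bag. Running intersection: for every vertex, the bags containing it form a connected subtree. All three properties hold, so this is a valid tree decomposition of width max|bag| − 1 = 2, and hence tw(G) ≤ 2.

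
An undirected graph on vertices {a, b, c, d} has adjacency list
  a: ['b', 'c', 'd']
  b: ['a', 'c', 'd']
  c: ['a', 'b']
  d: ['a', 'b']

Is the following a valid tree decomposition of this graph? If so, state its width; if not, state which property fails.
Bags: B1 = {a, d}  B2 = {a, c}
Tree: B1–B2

A tree decomposition must satisfy three properties: every vertex lies in some bag; for every edge, both endpoints lie together in some bag; and for every vertex, the bags containing it form a connected subtree. Here vertex b appears in no bag, so the decomposition is invalid.

No — vertex b appears in no bag.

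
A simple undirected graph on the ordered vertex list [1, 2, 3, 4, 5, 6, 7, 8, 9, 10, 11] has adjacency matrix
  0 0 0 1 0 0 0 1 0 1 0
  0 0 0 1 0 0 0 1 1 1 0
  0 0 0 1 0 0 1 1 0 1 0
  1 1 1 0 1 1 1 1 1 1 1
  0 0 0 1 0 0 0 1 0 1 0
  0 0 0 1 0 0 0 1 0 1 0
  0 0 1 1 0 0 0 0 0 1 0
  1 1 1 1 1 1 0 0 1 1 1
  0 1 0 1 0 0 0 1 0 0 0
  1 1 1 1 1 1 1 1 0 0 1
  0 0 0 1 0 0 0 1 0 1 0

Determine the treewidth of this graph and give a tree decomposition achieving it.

Every bag has size at most 4, so the width is 4 − 1 = 3 and tw(G) ≤ 3. For the lower bound, the 4 vertices {2, 4, 8, 9} are pairwise adjacent, and any tree decomposition puts a clique entirely inside one bag — forcing width ≥ 3. The upper and lower bounds meet at 3, so that is the treewidth.

Treewidth 3.
One such decomposition:
Bags: B1 = {2, 4, 8, 10}  B2 = {4, 8, 10, 11}  B3 = {4, 6, 8, 10}  B4 = {3, 4, 8, 10}  B5 = {2, 4, 8, 9}  B6 = {3, 4, 7, 10}  B7 = {1, 4, 8, 10}  B8 = {4, 5, 8, 10}
Tree: B1–B2, B2–B3, B2–B4, B1–B5, B4–B6, B4–B7, B3–B8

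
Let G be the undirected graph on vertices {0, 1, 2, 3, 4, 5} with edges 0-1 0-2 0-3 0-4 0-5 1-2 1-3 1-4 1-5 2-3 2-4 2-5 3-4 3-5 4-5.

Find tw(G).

A width-5 tree decomposition is:
Bags: B1 = {0, 1, 2, 3, 4, 5}
Tree: (single bag)
With just one bag of size 6, the width is 6 − 1 = 5, so tw(G) ≤ 5. Conversely, {0, 1, 2, 3, 4, 5} is a clique of size 6, and the vertices of any clique must share a bag in every tree decomposition; so some bag has ≥ 6 vertices and tw(G) ≥ 5. Hence tw(G) = 5 exactly.

5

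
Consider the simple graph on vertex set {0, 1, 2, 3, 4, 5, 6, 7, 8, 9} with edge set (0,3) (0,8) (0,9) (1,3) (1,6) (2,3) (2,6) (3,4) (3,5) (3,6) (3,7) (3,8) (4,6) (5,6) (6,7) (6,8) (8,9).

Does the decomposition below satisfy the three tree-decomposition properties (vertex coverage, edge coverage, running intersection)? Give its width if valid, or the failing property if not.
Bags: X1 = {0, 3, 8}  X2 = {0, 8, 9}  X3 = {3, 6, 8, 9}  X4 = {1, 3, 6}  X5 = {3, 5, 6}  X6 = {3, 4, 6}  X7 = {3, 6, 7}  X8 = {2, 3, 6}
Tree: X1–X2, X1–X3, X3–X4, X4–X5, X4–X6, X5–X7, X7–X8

A tree decomposition must satisfy three properties: every vertex lies in some bag; for every edge, both endpoints lie together in some bag; and for every vertex, the bags containing it form a connected subtree. Here bags containing vertex 9 are not connected in the tree, so the decomposition is invalid.

No — bags containing vertex 9 are not connected in the tree.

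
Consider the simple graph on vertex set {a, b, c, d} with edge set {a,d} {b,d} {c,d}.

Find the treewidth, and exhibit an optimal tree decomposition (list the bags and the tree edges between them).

Every bag has size at most 2, so the width is 2 − 1 = 1 and tw(G) ≤ 1. Since G has at least one edge (e.g. b–d), it is not an edgeless graph, so tw(G) ≥ 1. Hence tw(G) = 1 exactly.

Treewidth 1.
One optimal decomposition is:
Bags: B1 = {b, d}  B2 = {c, d}  B3 = {a, d}
Tree: B1–B2, B2–B3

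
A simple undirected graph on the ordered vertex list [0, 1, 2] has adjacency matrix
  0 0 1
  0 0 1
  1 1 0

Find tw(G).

A width-1 tree decomposition is:
Bags: B1 = {0, 2}  B2 = {1, 2}
Tree: B1–B2
Each bag holds 2 vertices, so the decomposition has width 1, which upper-bounds the treewidth. Since G has at least one edge (e.g. 0–2), it is not an edgeless graph, so tw(G) ≥ 1. The upper and lower bounds meet at 1, so that is the treewidth.

1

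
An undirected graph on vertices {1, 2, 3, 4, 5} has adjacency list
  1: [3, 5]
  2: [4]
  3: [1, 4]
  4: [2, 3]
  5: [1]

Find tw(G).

A width-1 tree decomposition is:
Bags: B1 = {1, 3}  B2 = {3, 4}  B3 = {1, 5}  B4 = {2, 4}
Tree: B1–B2, B1–B3, B2–B4
The largest bag has 2 vertices, giving width 1; this decomposition certifies tw(G) ≤ 1. Any graph with an edge has treewidth ≥ 1, and G has the edge 1–3. Therefore the treewidth is 1.

1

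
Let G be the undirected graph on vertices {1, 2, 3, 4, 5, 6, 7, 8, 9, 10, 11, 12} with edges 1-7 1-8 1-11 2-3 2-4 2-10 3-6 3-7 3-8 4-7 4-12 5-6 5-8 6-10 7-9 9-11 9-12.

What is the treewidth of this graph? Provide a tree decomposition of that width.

Treewidth 3.
One such decomposition:
Bags: B1 = {2, 5, 6, 10}  B2 = {2, 3, 5, 6}  B3 = {2, 3, 5, 8}  B4 = {2, 3, 4, 8}  B5 = {3, 4, 7, 8}  B6 = {1, 4, 7, 8}  B7 = {1, 4, 7, 12}  B8 = {1, 7, 9, 12}  B9 = {1, 9, 11, 12}
Tree: B1–B2, B2–B3, B3–B4, B4–B5, B5–B6, B6–B7, B7–B8, B8–B9

Each bag holds 4 vertices, so the decomposition has width 3, which upper-bounds the treewidth. For the lower bound: the 4 vertex sets {5,6,10}, {2}, {3}, {1,4,7,8} are disjoint, each induces a connected subgraph, and every pair is joined by at least one edge of G. Contracting each set to a single vertex therefore yields K_{4} as a minor, and since treewidth is minor-monotone, tw(G) ≥ tw(K_{4}) = 3. Combining the bounds, tw(G) = 3.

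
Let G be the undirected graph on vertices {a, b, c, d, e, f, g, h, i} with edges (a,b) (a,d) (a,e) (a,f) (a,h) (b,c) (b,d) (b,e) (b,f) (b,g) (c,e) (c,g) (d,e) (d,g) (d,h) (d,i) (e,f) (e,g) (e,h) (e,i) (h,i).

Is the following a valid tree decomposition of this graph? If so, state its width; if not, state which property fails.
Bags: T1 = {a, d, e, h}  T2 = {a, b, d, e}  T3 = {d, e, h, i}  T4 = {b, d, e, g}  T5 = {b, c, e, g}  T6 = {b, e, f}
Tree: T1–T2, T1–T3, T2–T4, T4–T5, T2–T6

No — edge (a,f) lies in no bag.

A tree decomposition must satisfy three properties: every vertex lies in some bag; for every edge, both endpoints lie together in some bag; and for every vertex, the bags containing it form a connected subtree. Here edge (a,f) lies in no bag, so the decomposition is invalid.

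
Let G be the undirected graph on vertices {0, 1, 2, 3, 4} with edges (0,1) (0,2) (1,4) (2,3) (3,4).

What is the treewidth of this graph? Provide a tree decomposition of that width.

Every bag has size at most 3, so the width is 3 − 1 = 2 and tw(G) ≤ 2. For the lower bound, G contains the cycle 4–1–0–2–3–4, so G is not a forest; only forests have treewidth ≤ 1, hence tw(G) ≥ 2. Therefore the treewidth is 2.

Treewidth 2.
One such decomposition:
Bags: B1 = {0, 1, 4}  B2 = {0, 2, 4}  B3 = {2, 3, 4}
Tree: B1–B2, B2–B3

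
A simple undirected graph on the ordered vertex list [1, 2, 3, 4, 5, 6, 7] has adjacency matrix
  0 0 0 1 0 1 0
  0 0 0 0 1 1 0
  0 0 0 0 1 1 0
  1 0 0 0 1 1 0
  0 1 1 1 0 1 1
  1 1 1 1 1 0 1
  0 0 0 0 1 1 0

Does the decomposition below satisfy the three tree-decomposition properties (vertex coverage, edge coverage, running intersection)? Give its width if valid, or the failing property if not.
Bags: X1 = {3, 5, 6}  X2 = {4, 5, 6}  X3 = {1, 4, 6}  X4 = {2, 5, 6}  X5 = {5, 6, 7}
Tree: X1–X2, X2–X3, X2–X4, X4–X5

Yes; width 2.

Vertex coverage: the bags together contain {1, 2, 3, 4, 5, 6, 7}, the full vertex set. Edge coverage: each edge of G has both endpoints in at least one bag. Running intersection: for every vertex, the bags containing it form a connected subtree. All three properties hold, so this is a valid tree decomposition of width max|bag| − 1 = 2, and hence tw(G) ≤ 2.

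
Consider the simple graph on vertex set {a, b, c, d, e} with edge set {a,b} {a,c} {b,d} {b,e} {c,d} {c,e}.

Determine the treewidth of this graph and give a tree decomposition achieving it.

Every bag has size at most 3, so the width is 3 − 1 = 2 and tw(G) ≤ 2. Since c–e–b–d–c is a cycle in G, G is not acyclic. Forests are exactly the graphs of treewidth ≤ 1, so tw(G) ≥ 2. Therefore the treewidth is 2.

Treewidth 2.
One such decomposition:
Bags: B1 = {b, c, e}  B2 = {b, c, d}  B3 = {a, b, c}
Tree: B1–B2, B2–B3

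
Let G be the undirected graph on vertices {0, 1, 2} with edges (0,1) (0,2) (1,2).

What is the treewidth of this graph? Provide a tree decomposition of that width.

Treewidth 2.
Bags: B1 = {0, 1, 2}
Tree: (single bag)

A single bag containing all 3 vertices is trivially a valid decomposition of width 2. On the other hand G contains the 3-clique {0, 1, 2}. A clique must lie in a single bag of any decomposition, so no decomposition can have width below 2. The upper and lower bounds meet at 2, so that is the treewidth.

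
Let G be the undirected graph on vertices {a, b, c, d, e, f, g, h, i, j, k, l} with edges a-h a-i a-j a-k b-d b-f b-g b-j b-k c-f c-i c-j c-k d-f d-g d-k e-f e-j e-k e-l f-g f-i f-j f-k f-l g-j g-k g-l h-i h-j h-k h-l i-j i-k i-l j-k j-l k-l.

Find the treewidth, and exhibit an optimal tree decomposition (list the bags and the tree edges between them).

Every bag has size at most 5, so the width is 5 − 1 = 4 and tw(G) ≤ 4. On the other hand G contains the 5-clique {b, d, f, g, k}. A clique must lie in a single bag of any decomposition, so no decomposition can have width below 4. Hence tw(G) = 4 exactly.

Treewidth 4.
One such decomposition:
Bags: B1 = {f, i, j, k, l}  B2 = {h, i, j, k, l}  B3 = {a, h, i, j, k}  B4 = {e, f, j, k, l}  B5 = {f, g, j, k, l}  B6 = {c, f, i, j, k}  B7 = {b, f, g, j, k}  B8 = {b, d, f, g, k}
Tree: B1–B2, B2–B3, B1–B4, B1–B5, B1–B6, B5–B7, B7–B8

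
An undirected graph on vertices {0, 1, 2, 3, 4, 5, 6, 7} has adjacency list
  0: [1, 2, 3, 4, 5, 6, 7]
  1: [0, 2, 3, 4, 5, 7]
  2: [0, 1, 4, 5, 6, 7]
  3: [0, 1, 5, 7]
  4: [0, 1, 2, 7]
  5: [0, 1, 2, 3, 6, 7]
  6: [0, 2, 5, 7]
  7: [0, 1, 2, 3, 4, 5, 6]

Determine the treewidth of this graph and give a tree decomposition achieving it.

The largest bag has 5 vertices, giving width 4; this decomposition certifies tw(G) ≤ 4. Conversely, {0, 1, 2, 4, 7} is a clique of size 5, and the vertices of any clique must share a bag in every tree decomposition; so some bag has ≥ 5 vertices and tw(G) ≥ 4. Combining the bounds, tw(G) = 4.

Treewidth 4.
One such decomposition:
Bags: B1 = {0, 1, 3, 5, 7}  B2 = {0, 1, 2, 5, 7}  B3 = {0, 1, 2, 4, 7}  B4 = {0, 2, 5, 6, 7}
Tree: B1–B2, B2–B3, B2–B4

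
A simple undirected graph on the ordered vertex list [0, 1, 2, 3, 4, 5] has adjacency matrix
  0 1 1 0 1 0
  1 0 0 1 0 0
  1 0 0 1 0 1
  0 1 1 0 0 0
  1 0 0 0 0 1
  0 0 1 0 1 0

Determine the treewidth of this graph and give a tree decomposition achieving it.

The largest bag has 3 vertices, giving width 2; this decomposition certifies tw(G) ≤ 2. For the lower bound, G contains the cycle 4–5–2–0–4, so G is not a forest; only forests have treewidth ≤ 1, hence tw(G) ≥ 2. Combining the bounds, tw(G) = 2.

Treewidth 2.
One such decomposition:
Bags: B1 = {0, 4, 5}  B2 = {0, 2, 5}  B3 = {0, 1, 2}  B4 = {1, 2, 3}
Tree: B1–B2, B2–B3, B3–B4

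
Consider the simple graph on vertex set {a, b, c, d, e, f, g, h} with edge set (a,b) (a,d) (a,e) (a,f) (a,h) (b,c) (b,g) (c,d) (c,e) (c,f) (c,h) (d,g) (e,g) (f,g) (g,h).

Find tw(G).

A width-3 tree decomposition is:
Bags: B1 = {a, c, e, g}  B2 = {a, b, c, g}  B3 = {a, c, d, g}  B4 = {a, c, f, g}  B5 = {a, c, g, h}
Tree: B1–B2, B2–B3, B3–B4, B4–B5
Every bag has size at most 4, so the width is 4 − 1 = 3 and tw(G) ≤ 3. For the lower bound: the 4 vertex sets {e,g}, {a,b}, {c}, {d} are disjoint, each induces a connected subgraph, and every pair is joined by at least one edge of G. Contracting each set to a single vertex therefore yields K_{4} as a minor, and since treewidth is minor-monotone, tw(G) ≥ tw(K_{4}) = 3. Therefore the treewidth is 3.

3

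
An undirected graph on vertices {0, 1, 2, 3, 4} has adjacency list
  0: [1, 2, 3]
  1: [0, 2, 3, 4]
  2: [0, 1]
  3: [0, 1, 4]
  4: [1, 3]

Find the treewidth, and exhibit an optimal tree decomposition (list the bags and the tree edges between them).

Treewidth 2.
Bags: B1 = {1, 3, 4}  B2 = {0, 1, 3}  B3 = {0, 1, 2}
Tree: B1–B2, B2–B3

Every bag has size at most 3, so the width is 3 − 1 = 2 and tw(G) ≤ 2. For the lower bound, the 3 vertices {0, 1, 2} are pairwise adjacent, and any tree decomposition puts a clique entirely inside one bag — forcing width ≥ 2. Hence tw(G) = 2 exactly.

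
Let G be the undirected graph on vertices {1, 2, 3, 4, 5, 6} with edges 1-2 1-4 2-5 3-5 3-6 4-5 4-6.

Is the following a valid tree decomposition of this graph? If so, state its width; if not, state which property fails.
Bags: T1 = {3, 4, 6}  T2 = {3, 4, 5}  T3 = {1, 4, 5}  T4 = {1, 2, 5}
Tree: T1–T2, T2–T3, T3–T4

Every vertex of G appears in some bag (union = {1, 2, 3, 4, 5, 6}); every edge is covered by a bag; and for each vertex v the set of bags containing v is connected in the bag tree. The decomposition is therefore valid. The largest bag has 3 vertices, so the width is 2.

Yes; width 2.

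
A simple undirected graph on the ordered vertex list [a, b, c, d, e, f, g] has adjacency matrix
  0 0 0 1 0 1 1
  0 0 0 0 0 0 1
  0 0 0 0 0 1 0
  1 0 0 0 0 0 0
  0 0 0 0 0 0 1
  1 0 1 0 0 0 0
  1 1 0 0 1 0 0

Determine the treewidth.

A width-1 tree decomposition is:
Bags: B1 = {a, f}  B2 = {a, g}  B3 = {e, g}  B4 = {a, d}  B5 = {c, f}  B6 = {b, g}
Tree: B1–B2, B2–B3, B1–B4, B1–B5, B3–B6
Each bag holds 2 vertices, so the decomposition has width 1, which upper-bounds the treewidth. Any graph with an edge has treewidth ≥ 1, and G has the edge f–a. Combining the bounds, tw(G) = 1.

1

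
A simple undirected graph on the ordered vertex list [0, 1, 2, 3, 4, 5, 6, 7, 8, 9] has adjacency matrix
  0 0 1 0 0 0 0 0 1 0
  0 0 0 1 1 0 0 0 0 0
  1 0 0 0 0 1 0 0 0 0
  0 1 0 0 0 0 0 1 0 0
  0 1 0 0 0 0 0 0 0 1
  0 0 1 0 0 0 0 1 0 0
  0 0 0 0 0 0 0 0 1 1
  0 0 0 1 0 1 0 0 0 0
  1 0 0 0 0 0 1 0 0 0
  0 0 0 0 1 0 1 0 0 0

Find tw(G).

2

A width-2 tree decomposition is:
Bags: B1 = {0, 6, 8}  B2 = {0, 2, 6}  B3 = {2, 5, 6}  B4 = {5, 6, 7}  B5 = {3, 6, 7}  B6 = {1, 3, 6}  B7 = {1, 4, 6}  B8 = {4, 6, 9}
Tree: B1–B2, B2–B3, B3–B4, B4–B5, B5–B6, B6–B7, B7–B8
Each bag holds 3 vertices, so the decomposition has width 2, which upper-bounds the treewidth. The edges 6–8–0–2–5–7–3–1–4–9–6 form a cycle, so G is not a tree and its treewidth is at least 2. The upper and lower bounds meet at 2, so that is the treewidth.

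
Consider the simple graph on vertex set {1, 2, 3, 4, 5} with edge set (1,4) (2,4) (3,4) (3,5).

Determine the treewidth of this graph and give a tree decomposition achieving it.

Treewidth 1.
Bags: B1 = {2, 4}  B2 = {1, 4}  B3 = {3, 4}  B4 = {3, 5}
Tree: B1–B2, B2–B3, B3–B4

The largest bag has 2 vertices, giving width 1; this decomposition certifies tw(G) ≤ 1. Any graph with an edge has treewidth ≥ 1, and G has the edge 2–4. Therefore the treewidth is 1.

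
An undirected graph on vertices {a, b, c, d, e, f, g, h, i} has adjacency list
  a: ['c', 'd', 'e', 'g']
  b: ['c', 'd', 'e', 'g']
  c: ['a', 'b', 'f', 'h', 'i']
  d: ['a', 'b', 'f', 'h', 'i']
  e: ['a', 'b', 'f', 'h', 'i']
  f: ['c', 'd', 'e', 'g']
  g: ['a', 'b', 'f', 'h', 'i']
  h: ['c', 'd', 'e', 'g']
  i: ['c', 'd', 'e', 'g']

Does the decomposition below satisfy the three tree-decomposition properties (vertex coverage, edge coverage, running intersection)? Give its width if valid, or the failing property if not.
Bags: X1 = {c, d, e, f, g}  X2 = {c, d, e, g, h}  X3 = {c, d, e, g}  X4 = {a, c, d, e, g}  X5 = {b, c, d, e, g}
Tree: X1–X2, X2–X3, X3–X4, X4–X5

A tree decomposition must satisfy three properties: every vertex lies in some bag; for every edge, both endpoints lie together in some bag; and for every vertex, the bags containing it form a connected subtree. Here vertex i appears in no bag, so the decomposition is invalid.

No — vertex i appears in no bag.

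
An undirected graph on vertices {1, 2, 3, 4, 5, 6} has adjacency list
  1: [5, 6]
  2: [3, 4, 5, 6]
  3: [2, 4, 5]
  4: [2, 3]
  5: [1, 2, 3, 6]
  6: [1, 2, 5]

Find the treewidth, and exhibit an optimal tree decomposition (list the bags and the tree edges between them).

Treewidth 2.
Bags: B1 = {2, 5, 6}  B2 = {2, 3, 5}  B3 = {1, 5, 6}  B4 = {2, 3, 4}
Tree: B1–B2, B1–B3, B2–B4

The largest bag has 3 vertices, giving width 2; this decomposition certifies tw(G) ≤ 2. For the lower bound, the 3 vertices {1, 5, 6} are pairwise adjacent, and any tree decomposition puts a clique entirely inside one bag — forcing width ≥ 2. Hence tw(G) = 2 exactly.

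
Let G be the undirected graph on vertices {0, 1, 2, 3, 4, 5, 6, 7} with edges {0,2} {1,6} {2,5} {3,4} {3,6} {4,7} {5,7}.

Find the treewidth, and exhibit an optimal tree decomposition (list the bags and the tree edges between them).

Every bag has size at most 2, so the width is 2 − 1 = 1 and tw(G) ≤ 1. Since G has at least one edge (e.g. 0–2), it is not an edgeless graph, so tw(G) ≥ 1. The upper and lower bounds meet at 1, so that is the treewidth.

Treewidth 1.
Bags: B1 = {0, 2}  B2 = {2, 5}  B3 = {5, 7}  B4 = {4, 7}  B5 = {3, 4}  B6 = {3, 6}  B7 = {1, 6}
Tree: B1–B2, B2–B3, B3–B4, B4–B5, B5–B6, B6–B7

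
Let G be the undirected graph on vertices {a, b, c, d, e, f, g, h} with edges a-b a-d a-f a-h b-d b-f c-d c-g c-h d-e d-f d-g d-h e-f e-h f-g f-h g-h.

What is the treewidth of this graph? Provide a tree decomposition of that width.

Treewidth 3.
Bags: B1 = {a, d, f, h}  B2 = {a, b, d, f}  B3 = {d, f, g, h}  B4 = {c, d, g, h}  B5 = {d, e, f, h}
Tree: B1–B2, B1–B3, B3–B4, B3–B5

Each bag holds 4 vertices, so the decomposition has width 3, which upper-bounds the treewidth. For the lower bound, the 4 vertices {c, d, g, h} are pairwise adjacent, and any tree decomposition puts a clique entirely inside one bag — forcing width ≥ 3. The upper and lower bounds meet at 3, so that is the treewidth.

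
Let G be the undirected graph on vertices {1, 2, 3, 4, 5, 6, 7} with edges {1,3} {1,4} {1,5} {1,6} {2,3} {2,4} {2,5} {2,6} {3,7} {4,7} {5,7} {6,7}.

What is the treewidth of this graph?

3

A width-3 tree decomposition is:
Bags: B1 = {1, 2, 6, 7}  B2 = {1, 2, 5, 7}  B3 = {1, 2, 3, 7}  B4 = {1, 2, 4, 7}
Tree: B1–B2, B2–B3, B3–B4
Each bag holds 4 vertices, so the decomposition has width 3, which upper-bounds the treewidth. For the lower bound: the 4 vertex sets {2,6}, {5,7}, {1}, {3} are disjoint, each induces a connected subgraph, and every pair is joined by at least one edge of G. Contracting each set to a single vertex therefore yields K_{4} as a minor, and since treewidth is minor-monotone, tw(G) ≥ tw(K_{4}) = 3. Hence tw(G) = 3 exactly.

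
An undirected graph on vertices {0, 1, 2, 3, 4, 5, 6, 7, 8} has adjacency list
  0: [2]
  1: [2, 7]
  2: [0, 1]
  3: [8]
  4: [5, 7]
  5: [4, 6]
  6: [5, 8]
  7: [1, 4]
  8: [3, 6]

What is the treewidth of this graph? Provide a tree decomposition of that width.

Treewidth 1.
One optimal decomposition is:
Bags: B1 = {0, 2}  B2 = {1, 2}  B3 = {1, 7}  B4 = {4, 7}  B5 = {4, 5}  B6 = {5, 6}  B7 = {6, 8}  B8 = {3, 8}
Tree: B1–B2, B2–B3, B3–B4, B4–B5, B5–B6, B6–B7, B7–B8

Each bag holds 2 vertices, so the decomposition has width 1, which upper-bounds the treewidth. Since G has at least one edge (e.g. 0–2), it is not an edgeless graph, so tw(G) ≥ 1. Combining the bounds, tw(G) = 1.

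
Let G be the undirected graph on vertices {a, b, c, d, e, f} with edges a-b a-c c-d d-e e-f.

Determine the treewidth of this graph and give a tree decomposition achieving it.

Every bag has size at most 2, so the width is 2 − 1 = 1 and tw(G) ≤ 1. G has an edge, so its treewidth is at least 1. Hence tw(G) = 1 exactly.

Treewidth 1.
Bags: B1 = {e, f}  B2 = {d, e}  B3 = {c, d}  B4 = {a, c}  B5 = {a, b}
Tree: B1–B2, B2–B3, B3–B4, B4–B5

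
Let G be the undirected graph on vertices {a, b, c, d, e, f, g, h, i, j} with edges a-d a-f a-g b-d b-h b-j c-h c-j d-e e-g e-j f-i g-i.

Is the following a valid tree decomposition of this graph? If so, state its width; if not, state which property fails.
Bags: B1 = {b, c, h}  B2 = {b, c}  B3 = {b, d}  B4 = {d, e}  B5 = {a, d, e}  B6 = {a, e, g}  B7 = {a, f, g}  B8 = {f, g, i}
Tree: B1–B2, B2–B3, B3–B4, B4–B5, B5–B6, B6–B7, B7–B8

A tree decomposition must satisfy three properties: every vertex lies in some bag; for every edge, both endpoints lie together in some bag; and for every vertex, the bags containing it form a connected subtree. Here vertex j appears in no bag, so the decomposition is invalid.

No — vertex j appears in no bag.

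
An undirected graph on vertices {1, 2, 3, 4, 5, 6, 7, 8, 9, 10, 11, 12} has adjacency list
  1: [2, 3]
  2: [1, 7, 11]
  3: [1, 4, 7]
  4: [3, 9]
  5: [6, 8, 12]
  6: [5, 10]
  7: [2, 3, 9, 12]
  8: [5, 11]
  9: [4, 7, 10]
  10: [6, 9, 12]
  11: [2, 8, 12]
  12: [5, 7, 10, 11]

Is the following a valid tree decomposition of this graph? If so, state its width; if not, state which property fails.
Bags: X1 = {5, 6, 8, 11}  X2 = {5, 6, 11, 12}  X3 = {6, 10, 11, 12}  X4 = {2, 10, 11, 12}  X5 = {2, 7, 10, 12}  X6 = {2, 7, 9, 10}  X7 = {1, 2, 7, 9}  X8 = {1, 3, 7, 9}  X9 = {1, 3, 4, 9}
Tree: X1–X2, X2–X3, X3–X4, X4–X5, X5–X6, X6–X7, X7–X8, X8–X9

Checking the three conditions: (i) the bags cover all of {1, 2, 3, 4, 5, 6, 7, 8, 9, 10, 11, 12}; (ii) for each edge, some bag contains both endpoints; (iii) the bags containing any fixed vertex form a subtree. All hold, so the decomposition is valid with width 4 − 1 = 3.

Yes; width 3.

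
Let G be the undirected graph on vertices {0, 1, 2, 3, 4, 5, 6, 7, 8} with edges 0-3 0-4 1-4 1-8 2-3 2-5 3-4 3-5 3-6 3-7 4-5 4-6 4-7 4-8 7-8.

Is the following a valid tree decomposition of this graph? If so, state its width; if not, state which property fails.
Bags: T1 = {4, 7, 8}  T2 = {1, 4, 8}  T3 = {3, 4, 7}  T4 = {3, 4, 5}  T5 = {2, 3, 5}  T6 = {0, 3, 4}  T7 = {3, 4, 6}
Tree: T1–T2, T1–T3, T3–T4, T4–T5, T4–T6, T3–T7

Checking the three conditions: (i) the bags cover all of {0, 1, 2, 3, 4, 5, 6, 7, 8}; (ii) for each edge, some bag contains both endpoints; (iii) the bags containing any fixed vertex form a subtree. All hold, so the decomposition is valid with width 3 − 1 = 2.

Yes; width 2.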